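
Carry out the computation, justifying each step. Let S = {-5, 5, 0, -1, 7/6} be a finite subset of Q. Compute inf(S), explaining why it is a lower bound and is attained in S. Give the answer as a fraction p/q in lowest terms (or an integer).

S is finite, so inf(S) = min(S).
Sorted increasing:
-5, -1, 0, 7/6, 5
The extremum is -5.
For every x in S, x >= -5. And -5 is in S, so it is attained.
Therefore inf(S) = -5.

-5


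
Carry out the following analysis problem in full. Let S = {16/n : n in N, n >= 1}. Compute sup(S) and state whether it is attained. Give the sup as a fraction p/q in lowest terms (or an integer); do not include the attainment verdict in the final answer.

Analysis:
- Values: 16, 8, 16/3, 4, ... strictly decreasing.
- The maximum is 16 (n=1); sup = 16 (attained).
- The set is bounded below by 0; 16/n -> 0 so 0 is the greatest lower bound.
- 0 is not in the set, so inf = 0 is not attained.
Conclusion: sup(S) = 16, attained in S.

16


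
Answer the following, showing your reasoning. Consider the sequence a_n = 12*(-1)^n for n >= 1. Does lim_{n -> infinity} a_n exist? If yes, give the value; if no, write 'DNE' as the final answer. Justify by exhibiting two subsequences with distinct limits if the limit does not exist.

Examine the behaviour of a_n along subsequences.
Even-n subsequence a_{2k} = 12 -> 12. Odd-n subsequence a_{2k+1} = -12 -> -12.
Since these two subsequential limits are 12 and -12, distinct, the full sequence cannot converge (a convergent sequence has all subsequences tending to the same limit). So lim a_n does not exist.

DNE


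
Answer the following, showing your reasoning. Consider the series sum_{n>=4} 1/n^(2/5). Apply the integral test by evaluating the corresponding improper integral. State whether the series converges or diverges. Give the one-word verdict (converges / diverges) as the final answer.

Let f(x) = x^(-2/5). Then f is positive, continuous, and decreasing on [4, infinity), so the integral test applies.
Compute the improper integral int_{4}^infinity f(x) dx:
  antiderivative F(x) = 5*x^(3/5)/3.
  As x -> infinity, F(x) -> infinity (since p = 2/5 < 1).
  So the integral diverges. By the integral test, the series diverges.

diverges


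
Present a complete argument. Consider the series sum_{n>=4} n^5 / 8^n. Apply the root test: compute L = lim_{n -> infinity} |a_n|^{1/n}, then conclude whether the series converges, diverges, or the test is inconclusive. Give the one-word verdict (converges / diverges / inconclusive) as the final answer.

Let a_n denote the general term. Form |a_n|^(1/n) and simplify:
|a_n|^(1/n) = n^(5/n)/8
Take the limit as n -> infinity: L = 1/8.
Since L = 1/8 < 1, the root test implies convergence.

converges


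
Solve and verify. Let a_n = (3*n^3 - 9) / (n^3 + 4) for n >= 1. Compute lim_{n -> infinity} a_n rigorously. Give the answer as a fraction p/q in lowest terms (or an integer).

Divide numerator and denominator by n^3, the highest power:
numerator / n^3 = 3 - 9/n^3
denominator / n^3 = 1 + 4/n^3
As n -> infinity, all terms of the form c/n^k (k >= 1) tend to 0.
So numerator / n^3 -> 3 and denominator / n^3 -> 1.
Therefore lim a_n = 3.

3


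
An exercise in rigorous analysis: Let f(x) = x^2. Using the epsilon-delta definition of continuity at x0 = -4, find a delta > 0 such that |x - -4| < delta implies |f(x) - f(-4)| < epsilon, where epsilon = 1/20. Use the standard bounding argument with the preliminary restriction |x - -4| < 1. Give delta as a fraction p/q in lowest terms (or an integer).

Factor: |x^2 - (-4)^2| = |x - -4| * |x + -4|.
Impose |x - -4| < 1 first. Then |x + -4| = |(x - -4) + 2*(-4)| <= |x - -4| + 2*|-4| < 1 + 8 = 9.
So |x^2 - (-4)^2| < delta * 9.
We need delta * 9 <= 1/20, i.e. delta <= 1/20/9 = 1/180.
Since 1/180 < 1, this is tighter than 1; take delta = 1/180.
So delta = 1/180 works.

1/180


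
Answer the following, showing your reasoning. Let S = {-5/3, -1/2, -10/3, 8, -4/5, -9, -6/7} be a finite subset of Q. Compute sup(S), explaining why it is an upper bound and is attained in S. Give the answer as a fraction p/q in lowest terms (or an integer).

S is finite, so sup(S) = max(S).
Sorted decreasing:
8, -1/2, -4/5, -6/7, -5/3, -10/3, -9
The extremum is 8.
For every x in S, x <= 8. And 8 is in S, so it is attained.
Therefore sup(S) = 8.

8


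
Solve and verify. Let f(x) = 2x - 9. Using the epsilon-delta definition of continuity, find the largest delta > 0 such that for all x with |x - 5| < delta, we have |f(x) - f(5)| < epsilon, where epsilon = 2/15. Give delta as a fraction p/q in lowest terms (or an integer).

We compute f(5) = 2*(5) - 9 = 1.
|f(x) - f(5)| = |2x - 9 - (1)| = |2(x - 5)| = 2|x - 5|.
We need 2|x - 5| < 2/15, i.e. |x - 5| < 2/15 / 2 = 1/15.
So any delta <= 1/15 works. Conversely, if delta > 1/15, then x = 5 + 1/15 satisfies |x - 5| = 1/15 < delta but |f(x) - f(5)| = 2 * 1/15 = 2/15, which is not < 2/15; so no larger delta works.
Hence the largest such delta is 1/15.

1/15


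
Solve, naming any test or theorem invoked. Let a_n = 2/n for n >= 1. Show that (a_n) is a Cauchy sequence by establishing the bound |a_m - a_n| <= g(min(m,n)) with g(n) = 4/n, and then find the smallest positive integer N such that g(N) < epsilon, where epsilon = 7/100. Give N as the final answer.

For any m, n >= 1, by the triangle inequality:
|a_m - a_n| = |2/m - 2/n| <= 2*1/m + 2*1/n <= 4/min(m,n).
So g(n) = 4/n bounds the Cauchy difference. Since g(n) -> 0, (a_n) is Cauchy.
Now solve g(N) < 7/100: 4/N < 7/100 <=> N > 4 / (7/100) = 400/7.
The smallest integer strictly greater than 400/7 is N = 58.
Check: g(58) = 4/58 = 2/29 < 7/100; g(57) = 4/57 >= 7/100. So N = 58.

58


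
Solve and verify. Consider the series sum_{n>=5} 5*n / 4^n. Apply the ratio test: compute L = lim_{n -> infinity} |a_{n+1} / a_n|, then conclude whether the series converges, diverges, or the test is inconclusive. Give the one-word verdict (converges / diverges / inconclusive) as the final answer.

Let a_n denote the general term. Form the ratio a_{n+1}/a_n and simplify:
a_{n+1}/a_n = (n + 1)/(4*n)
Take the limit as n -> infinity: L = 1/4.
Since L = 1/4 < 1, the ratio test implies the series converges.

converges


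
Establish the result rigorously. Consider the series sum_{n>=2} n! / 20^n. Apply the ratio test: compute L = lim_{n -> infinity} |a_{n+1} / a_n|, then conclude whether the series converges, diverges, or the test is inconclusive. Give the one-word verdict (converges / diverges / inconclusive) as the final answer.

Let a_n denote the general term. Form the ratio a_{n+1}/a_n and simplify:
a_{n+1}/a_n = n/20 + 1/20
Take the limit as n -> infinity: L = infinity.
Since L = infinity > 1 (or L = infinity), the ratio test implies the series diverges.

diverges


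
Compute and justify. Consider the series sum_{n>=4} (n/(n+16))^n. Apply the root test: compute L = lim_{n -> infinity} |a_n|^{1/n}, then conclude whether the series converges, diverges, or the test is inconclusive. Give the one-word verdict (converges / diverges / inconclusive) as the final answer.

Let a_n denote the general term. Form |a_n|^(1/n) and simplify:
|a_n|^(1/n) = n/(n + 16)
Take the limit as n -> infinity: L = 1.
Since L = 1, the root test is inconclusive. (In fact a_n = (n/(n+16))^n -> e^(-16) != 0, so the nth-term test shows divergence; but the root test itself gives no conclusion.)

inconclusive


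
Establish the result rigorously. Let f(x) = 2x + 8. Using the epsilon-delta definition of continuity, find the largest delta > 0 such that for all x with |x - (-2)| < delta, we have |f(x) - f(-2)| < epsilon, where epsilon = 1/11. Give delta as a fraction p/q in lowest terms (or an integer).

We compute f(-2) = 2*(-2) + 8 = 4.
|f(x) - f(-2)| = |2x + 8 - (4)| = |2(x - (-2))| = 2|x - (-2)|.
We need 2|x - (-2)| < 1/11, i.e. |x - (-2)| < 1/11 / 2 = 1/22.
So any delta <= 1/22 works. Conversely, if delta > 1/22, then x = -2 + 1/22 satisfies |x - (-2)| = 1/22 < delta but |f(x) - f(-2)| = 2 * 1/22 = 1/11, which is not < 1/11; so no larger delta works.
Hence the largest such delta is 1/22.

1/22


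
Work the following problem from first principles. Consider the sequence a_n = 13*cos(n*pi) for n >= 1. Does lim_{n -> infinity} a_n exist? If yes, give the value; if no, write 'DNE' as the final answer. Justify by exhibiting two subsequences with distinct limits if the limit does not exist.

Examine the behaviour of a_n along subsequences.
cos(n*pi) = (-1)^n, so a_n = 13*(-1)^n. a_{2k} = 13 -> 13. a_{2k+1} = -13 -> -13.
Since these two subsequential limits are 13 and -13, distinct, the full sequence cannot converge (a convergent sequence has all subsequences tending to the same limit). So lim a_n does not exist.

DNE


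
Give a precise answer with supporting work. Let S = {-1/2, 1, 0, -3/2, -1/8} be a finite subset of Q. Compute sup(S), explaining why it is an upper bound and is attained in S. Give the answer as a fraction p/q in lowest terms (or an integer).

S is finite, so sup(S) = max(S).
Sorted decreasing:
1, 0, -1/8, -1/2, -3/2
The extremum is 1.
For every x in S, x <= 1. And 1 is in S, so it is attained.
Therefore sup(S) = 1.

1


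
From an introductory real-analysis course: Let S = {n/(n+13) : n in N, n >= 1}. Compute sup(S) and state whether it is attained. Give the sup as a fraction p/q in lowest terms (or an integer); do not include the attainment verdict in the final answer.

Analysis:
- Values: 1/14, 2/15, 3/16, 4/17, ... strictly increasing.
- Minimum is 1/14 (n=1); inf = 1/14 (attained).
- n/(n+13) = 1 - 13/(n+13) -> 1 from below as n -> infinity, and never equals 1.
- So sup = 1 (not attained).
Conclusion: sup(S) = 1, not attained in S.

1


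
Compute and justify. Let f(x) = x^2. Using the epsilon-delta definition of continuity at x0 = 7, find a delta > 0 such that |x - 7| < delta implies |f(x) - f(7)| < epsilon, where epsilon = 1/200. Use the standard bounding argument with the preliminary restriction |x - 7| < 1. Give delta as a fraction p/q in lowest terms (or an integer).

Factor: |x^2 - (7)^2| = |x - 7| * |x + 7|.
Impose |x - 7| < 1 first. Then |x + 7| = |(x - 7) + 2*(7)| <= |x - 7| + 2*|7| < 1 + 14 = 15.
So |x^2 - (7)^2| < delta * 15.
We need delta * 15 <= 1/200, i.e. delta <= 1/200/15 = 1/3000.
Since 1/3000 < 1, this is tighter than 1; take delta = 1/3000.
So delta = 1/3000 works.

1/3000


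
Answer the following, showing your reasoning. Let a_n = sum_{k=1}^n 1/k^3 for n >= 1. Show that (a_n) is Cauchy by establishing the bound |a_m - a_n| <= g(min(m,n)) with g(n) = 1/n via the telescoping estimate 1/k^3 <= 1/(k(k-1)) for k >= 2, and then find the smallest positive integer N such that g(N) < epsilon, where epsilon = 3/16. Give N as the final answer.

For m > n >= 1: |a_m - a_n| = sum_{k=n+1}^m 1/k^3.
Use 1/k^3 <= 1/(k(k-1)) = 1/(k-1) - 1/k for k >= 2 (which holds since k^3 >= k^2 >= k(k-1) for k >= 2):
sum_{k=n+1}^m 1/k^3 <= sum_{k=n+1}^m (1/(k-1) - 1/k) = 1/n - 1/m <= 1/n.
By symmetry the same bound holds with n,m swapped, so |a_m - a_n| <= 1/min(m,n) = g(min(m,n)). Since g(n) -> 0, (a_n) is Cauchy.
Now solve g(N) < 3/16: 1/N < 3/16 <=> N > 1/(3/16) = 16/3.
The smallest integer strictly greater than 16/3 is N = 6.
Check: g(6) = 1/6 < 3/16; g(5) = 1/5 >= 3/16. So N = 6.

6


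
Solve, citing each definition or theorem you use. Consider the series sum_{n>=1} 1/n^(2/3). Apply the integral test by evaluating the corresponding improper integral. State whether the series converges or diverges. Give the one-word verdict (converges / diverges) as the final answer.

Let f(x) = x^(-2/3). Then f is positive, continuous, and decreasing on [1, infinity), so the integral test applies.
Compute the improper integral int_{1}^infinity f(x) dx:
  antiderivative F(x) = 3*x^(1/3).
  As x -> infinity, F(x) -> infinity (since p = 2/3 < 1).
  So the integral diverges. By the integral test, the series diverges.

diverges


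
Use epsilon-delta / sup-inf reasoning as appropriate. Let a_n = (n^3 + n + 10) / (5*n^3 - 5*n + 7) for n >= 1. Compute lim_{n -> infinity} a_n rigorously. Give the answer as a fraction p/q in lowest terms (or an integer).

Divide numerator and denominator by n^3, the highest power:
numerator / n^3 = 1 + n^(-2) + 10/n^3
denominator / n^3 = 5 - 5/n^2 + 7/n^3
As n -> infinity, all terms of the form c/n^k (k >= 1) tend to 0.
So numerator / n^3 -> 1 and denominator / n^3 -> 5.
Therefore lim a_n = 1/5.

1/5


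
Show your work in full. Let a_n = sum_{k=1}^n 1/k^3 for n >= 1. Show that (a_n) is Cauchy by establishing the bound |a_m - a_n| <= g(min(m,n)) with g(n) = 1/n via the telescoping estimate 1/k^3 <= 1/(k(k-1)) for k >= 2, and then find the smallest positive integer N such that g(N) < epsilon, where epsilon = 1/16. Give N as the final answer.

For m > n >= 1: |a_m - a_n| = sum_{k=n+1}^m 1/k^3.
Use 1/k^3 <= 1/(k(k-1)) = 1/(k-1) - 1/k for k >= 2 (which holds since k^3 >= k^2 >= k(k-1) for k >= 2):
sum_{k=n+1}^m 1/k^3 <= sum_{k=n+1}^m (1/(k-1) - 1/k) = 1/n - 1/m <= 1/n.
By symmetry the same bound holds with n,m swapped, so |a_m - a_n| <= 1/min(m,n) = g(min(m,n)). Since g(n) -> 0, (a_n) is Cauchy.
Now solve g(N) < 1/16: 1/N < 1/16 <=> N > 1/(1/16) = 16.
The smallest integer strictly greater than 16 is N = 17.
Check: g(17) = 1/17 < 1/16; g(16) = 1/16 >= 1/16. So N = 17.

17


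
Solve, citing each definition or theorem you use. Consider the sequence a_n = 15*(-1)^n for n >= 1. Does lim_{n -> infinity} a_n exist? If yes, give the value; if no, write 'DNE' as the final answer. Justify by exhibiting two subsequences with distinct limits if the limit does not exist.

Examine the behaviour of a_n along subsequences.
Even-n subsequence a_{2k} = 15 -> 15. Odd-n subsequence a_{2k+1} = -15 -> -15.
Since these two subsequential limits are 15 and -15, distinct, the full sequence cannot converge (a convergent sequence has all subsequences tending to the same limit). So lim a_n does not exist.

DNE


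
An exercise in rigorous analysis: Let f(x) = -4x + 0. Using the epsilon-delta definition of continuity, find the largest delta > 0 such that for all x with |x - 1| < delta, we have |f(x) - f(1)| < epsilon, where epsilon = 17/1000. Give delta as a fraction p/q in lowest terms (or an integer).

We compute f(1) = -4*(1) + 0 = -4.
|f(x) - f(1)| = |-4x + 0 - (-4)| = |-4(x - 1)| = 4|x - 1|.
We need 4|x - 1| < 17/1000, i.e. |x - 1| < 17/1000 / 4 = 17/4000.
So any delta <= 17/4000 works. Conversely, if delta > 17/4000, then x = 1 + 17/4000 satisfies |x - 1| = 17/4000 < delta but |f(x) - f(1)| = 4 * 17/4000 = 17/1000, which is not < 17/1000; so no larger delta works.
Hence the largest such delta is 17/4000.

17/4000


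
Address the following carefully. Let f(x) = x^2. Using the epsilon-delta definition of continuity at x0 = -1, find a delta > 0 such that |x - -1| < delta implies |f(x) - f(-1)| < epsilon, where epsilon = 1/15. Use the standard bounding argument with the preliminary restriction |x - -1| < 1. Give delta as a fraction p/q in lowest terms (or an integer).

Factor: |x^2 - (-1)^2| = |x - -1| * |x + -1|.
Impose |x - -1| < 1 first. Then |x + -1| = |(x - -1) + 2*(-1)| <= |x - -1| + 2*|-1| < 1 + 2 = 3.
So |x^2 - (-1)^2| < delta * 3.
We need delta * 3 <= 1/15, i.e. delta <= 1/15/3 = 1/45.
Since 1/45 < 1, this is tighter than 1; take delta = 1/45.
So delta = 1/45 works.

1/45


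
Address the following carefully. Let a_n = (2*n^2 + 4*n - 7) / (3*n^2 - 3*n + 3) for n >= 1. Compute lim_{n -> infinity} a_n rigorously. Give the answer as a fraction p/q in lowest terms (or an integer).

Divide numerator and denominator by n^2, the highest power:
numerator / n^2 = 2 + 4/n - 7/n^2
denominator / n^2 = 3 - 3/n + 3/n^2
As n -> infinity, all terms of the form c/n^k (k >= 1) tend to 0.
So numerator / n^2 -> 2 and denominator / n^2 -> 3.
Therefore lim a_n = 2/3.

2/3


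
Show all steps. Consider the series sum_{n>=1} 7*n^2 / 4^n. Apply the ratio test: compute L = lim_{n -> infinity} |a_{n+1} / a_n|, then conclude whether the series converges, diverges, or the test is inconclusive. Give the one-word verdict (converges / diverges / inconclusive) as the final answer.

Let a_n denote the general term. Form the ratio a_{n+1}/a_n and simplify:
a_{n+1}/a_n = (n + 1)^2/(4*n^2)
Take the limit as n -> infinity: L = 1/4.
Since L = 1/4 < 1, the ratio test implies the series converges.

converges


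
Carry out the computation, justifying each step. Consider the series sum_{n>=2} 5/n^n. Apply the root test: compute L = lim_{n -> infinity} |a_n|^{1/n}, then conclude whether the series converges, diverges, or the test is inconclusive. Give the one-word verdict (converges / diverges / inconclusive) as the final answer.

Let a_n denote the general term. Form |a_n|^(1/n) and simplify:
|a_n|^(1/n) = 5^(1/n)/n
Take the limit as n -> infinity: L = 0.
Since L = 0 < 1, the root test implies convergence.

converges


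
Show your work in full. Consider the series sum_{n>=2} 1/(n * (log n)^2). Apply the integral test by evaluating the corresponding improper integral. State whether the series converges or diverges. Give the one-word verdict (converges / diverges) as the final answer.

Let f(x) = 1/(x*log(x)^2). Then f is positive, continuous, and decreasing on [2, infinity), so the integral test applies.
Compute the improper integral int_{2}^infinity f(x) dx:
  antiderivative F(x) = -1/log(x).
  F(x) -> 0 as x -> infinity.  int = 0 - F(2) = 1/log(2) < infinity. By the integral test, the series converges.

converges


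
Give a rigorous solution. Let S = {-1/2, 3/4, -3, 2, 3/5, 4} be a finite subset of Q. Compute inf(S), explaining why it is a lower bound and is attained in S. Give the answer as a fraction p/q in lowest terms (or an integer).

S is finite, so inf(S) = min(S).
Sorted increasing:
-3, -1/2, 3/5, 3/4, 2, 4
The extremum is -3.
For every x in S, x >= -3. And -3 is in S, so it is attained.
Therefore inf(S) = -3.

-3


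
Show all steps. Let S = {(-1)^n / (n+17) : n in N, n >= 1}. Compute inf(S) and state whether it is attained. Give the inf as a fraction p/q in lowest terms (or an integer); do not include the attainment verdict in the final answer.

Analysis:
- Values: -1/18, 1/19, -1/20, 1/21, -1/22, ...
- Positive terms (even n): 1/(2+17), 1/(4+17), ... decreasing -> max = 1/19 (n=2).
- Negative terms (odd n): -1/(1+17), -1/(3+17), ... increasing -> min = -1/18 (n=1).
- So sup = 1/19 (attained at n=2); inf = -1/18 (attained at n=1).
Conclusion: inf(S) = -1/18, attained in S.

-1/18


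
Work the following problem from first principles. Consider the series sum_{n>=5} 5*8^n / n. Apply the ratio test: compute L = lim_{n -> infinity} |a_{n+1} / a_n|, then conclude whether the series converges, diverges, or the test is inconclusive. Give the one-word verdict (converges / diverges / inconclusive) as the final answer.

Let a_n denote the general term. Form the ratio a_{n+1}/a_n and simplify:
a_{n+1}/a_n = 8*n/(n + 1)
Take the limit as n -> infinity: L = 8.
Since L = 8 > 1 (or L = infinity), the ratio test implies the series diverges.

diverges


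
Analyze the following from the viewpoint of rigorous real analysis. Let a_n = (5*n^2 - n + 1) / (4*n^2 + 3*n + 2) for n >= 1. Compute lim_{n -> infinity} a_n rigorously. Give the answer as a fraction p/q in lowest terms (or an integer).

Divide numerator and denominator by n^2, the highest power:
numerator / n^2 = 5 - 1/n + n^(-2)
denominator / n^2 = 4 + 3/n + 2/n^2
As n -> infinity, all terms of the form c/n^k (k >= 1) tend to 0.
So numerator / n^2 -> 5 and denominator / n^2 -> 4.
Therefore lim a_n = 5/4.

5/4


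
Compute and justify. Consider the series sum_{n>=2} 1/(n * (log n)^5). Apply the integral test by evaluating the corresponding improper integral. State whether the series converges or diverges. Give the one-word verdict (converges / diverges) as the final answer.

Let f(x) = 1/(x*log(x)^5). Then f is positive, continuous, and decreasing on [2, infinity), so the integral test applies.
Compute the improper integral int_{2}^infinity f(x) dx:
  antiderivative F(x) = -1/(4*log(x)^4).
  F(x) -> 0 as x -> infinity.  int = 0 - F(2) = 1/(4*log(2)^4) < infinity. By the integral test, the series converges.

converges


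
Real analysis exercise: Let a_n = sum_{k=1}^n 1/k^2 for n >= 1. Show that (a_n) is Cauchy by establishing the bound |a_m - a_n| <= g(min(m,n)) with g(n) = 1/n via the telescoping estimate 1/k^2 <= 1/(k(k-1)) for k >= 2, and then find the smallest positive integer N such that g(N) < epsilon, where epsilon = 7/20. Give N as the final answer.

For m > n >= 1: |a_m - a_n| = sum_{k=n+1}^m 1/k^2.
Use 1/k^2 <= 1/(k(k-1)) = 1/(k-1) - 1/k for k >= 2:
sum_{k=n+1}^m 1/k^2 <= sum_{k=n+1}^m (1/(k-1) - 1/k) = 1/n - 1/m <= 1/n.
By symmetry the same bound holds with n,m swapped, so |a_m - a_n| <= 1/min(m,n) = g(min(m,n)). Since g(n) -> 0, (a_n) is Cauchy.
Now solve g(N) < 7/20: 1/N < 7/20 <=> N > 1/(7/20) = 20/7.
The smallest integer strictly greater than 20/7 is N = 3.
Check: g(3) = 1/3 < 7/20; g(2) = 1/2 >= 7/20. So N = 3.

3


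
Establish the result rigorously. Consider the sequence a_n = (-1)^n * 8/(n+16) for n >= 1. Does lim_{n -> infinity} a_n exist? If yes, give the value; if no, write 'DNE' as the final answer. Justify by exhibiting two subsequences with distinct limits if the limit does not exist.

Examine the behaviour of a_n along subsequences.
Even-n subsequence a_{2k} = 8/(2k+16) -> 0. Odd-n subsequence a_{2k+1} = -8/(2k+17) -> 0. Both tend to 0, which suggests the limit is 0; verify directly.
|a_n - 0| = 8/(n+16) < 8/n for every n >= 1.
Given epsilon > 0, choose a positive integer N > 8/epsilon. Then for all n >= N, |a_n| < 8/n <= 8/N < epsilon.
So by the definition of the limit, lim a_n exists and equals 0.

0


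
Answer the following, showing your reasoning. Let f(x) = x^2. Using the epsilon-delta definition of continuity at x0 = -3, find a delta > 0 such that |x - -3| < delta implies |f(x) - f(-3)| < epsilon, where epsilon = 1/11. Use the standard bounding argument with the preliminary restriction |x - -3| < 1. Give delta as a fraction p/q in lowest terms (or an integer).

Factor: |x^2 - (-3)^2| = |x - -3| * |x + -3|.
Impose |x - -3| < 1 first. Then |x + -3| = |(x - -3) + 2*(-3)| <= |x - -3| + 2*|-3| < 1 + 6 = 7.
So |x^2 - (-3)^2| < delta * 7.
We need delta * 7 <= 1/11, i.e. delta <= 1/11/7 = 1/77.
Since 1/77 < 1, this is tighter than 1; take delta = 1/77.
So delta = 1/77 works.

1/77


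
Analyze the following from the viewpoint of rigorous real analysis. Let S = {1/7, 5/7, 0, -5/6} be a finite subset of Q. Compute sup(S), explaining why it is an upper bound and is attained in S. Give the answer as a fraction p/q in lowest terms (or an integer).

S is finite, so sup(S) = max(S).
Sorted decreasing:
5/7, 1/7, 0, -5/6
The extremum is 5/7.
For every x in S, x <= 5/7. And 5/7 is in S, so it is attained.
Therefore sup(S) = 5/7.

5/7


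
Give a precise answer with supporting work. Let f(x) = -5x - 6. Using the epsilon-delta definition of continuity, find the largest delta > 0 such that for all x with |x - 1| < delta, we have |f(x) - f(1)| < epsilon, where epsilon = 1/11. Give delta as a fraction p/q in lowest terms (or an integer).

We compute f(1) = -5*(1) - 6 = -11.
|f(x) - f(1)| = |-5x - 6 - (-11)| = |-5(x - 1)| = 5|x - 1|.
We need 5|x - 1| < 1/11, i.e. |x - 1| < 1/11 / 5 = 1/55.
So any delta <= 1/55 works. Conversely, if delta > 1/55, then x = 1 + 1/55 satisfies |x - 1| = 1/55 < delta but |f(x) - f(1)| = 5 * 1/55 = 1/11, which is not < 1/11; so no larger delta works.
Hence the largest such delta is 1/55.

1/55


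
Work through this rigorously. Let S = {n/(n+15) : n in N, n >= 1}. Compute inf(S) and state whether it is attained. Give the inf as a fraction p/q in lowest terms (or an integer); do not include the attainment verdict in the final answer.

Analysis:
- Values: 1/16, 2/17, 1/6, 4/19, ... strictly increasing.
- Minimum is 1/16 (n=1); inf = 1/16 (attained).
- n/(n+15) = 1 - 15/(n+15) -> 1 from below as n -> infinity, and never equals 1.
- So sup = 1 (not attained).
Conclusion: inf(S) = 1/16, attained in S.

1/16


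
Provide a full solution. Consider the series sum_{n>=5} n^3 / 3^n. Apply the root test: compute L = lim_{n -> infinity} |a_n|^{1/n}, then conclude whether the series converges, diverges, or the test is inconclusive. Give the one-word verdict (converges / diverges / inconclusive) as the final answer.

Let a_n denote the general term. Form |a_n|^(1/n) and simplify:
|a_n|^(1/n) = n^(3/n)/3
Take the limit as n -> infinity: L = 1/3.
Since L = 1/3 < 1, the root test implies convergence.

converges


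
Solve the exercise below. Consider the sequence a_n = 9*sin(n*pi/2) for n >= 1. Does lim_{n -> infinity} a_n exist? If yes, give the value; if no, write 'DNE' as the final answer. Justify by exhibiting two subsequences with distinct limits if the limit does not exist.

Examine the behaviour of a_n along subsequences.
a_{4k+1} = 9*sin(pi/2 + 2k*pi) = 9 -> 9. a_{4k+3} = 9*sin(3pi/2 + 2k*pi) = -9 -> -9.
Since these two subsequential limits are 9 and -9, distinct, the full sequence cannot converge (a convergent sequence has all subsequences tending to the same limit). So lim a_n does not exist.

DNE


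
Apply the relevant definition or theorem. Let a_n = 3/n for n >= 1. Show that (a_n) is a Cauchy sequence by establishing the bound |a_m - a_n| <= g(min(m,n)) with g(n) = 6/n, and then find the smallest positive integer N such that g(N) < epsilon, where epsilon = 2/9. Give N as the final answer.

For any m, n >= 1, by the triangle inequality:
|a_m - a_n| = |3/m - 3/n| <= 3*1/m + 3*1/n <= 6/min(m,n).
So g(n) = 6/n bounds the Cauchy difference. Since g(n) -> 0, (a_n) is Cauchy.
Now solve g(N) < 2/9: 6/N < 2/9 <=> N > 6 / (2/9) = 27.
The smallest integer strictly greater than 27 is N = 28.
Check: g(28) = 6/28 = 3/14 < 2/9; g(27) = 2/9 >= 2/9. So N = 28.

28


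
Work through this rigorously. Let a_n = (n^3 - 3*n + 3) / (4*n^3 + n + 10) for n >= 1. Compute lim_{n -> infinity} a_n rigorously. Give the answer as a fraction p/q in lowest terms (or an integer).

Divide numerator and denominator by n^3, the highest power:
numerator / n^3 = 1 - 3/n^2 + 3/n^3
denominator / n^3 = 4 + n^(-2) + 10/n^3
As n -> infinity, all terms of the form c/n^k (k >= 1) tend to 0.
So numerator / n^3 -> 1 and denominator / n^3 -> 4.
Therefore lim a_n = 1/4.

1/4


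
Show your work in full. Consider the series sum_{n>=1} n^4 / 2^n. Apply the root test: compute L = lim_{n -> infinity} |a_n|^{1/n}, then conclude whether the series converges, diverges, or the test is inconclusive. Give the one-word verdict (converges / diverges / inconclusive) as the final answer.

Let a_n denote the general term. Form |a_n|^(1/n) and simplify:
|a_n|^(1/n) = n^(4/n)/2
Take the limit as n -> infinity: L = 1/2.
Since L = 1/2 < 1, the root test implies convergence.

converges


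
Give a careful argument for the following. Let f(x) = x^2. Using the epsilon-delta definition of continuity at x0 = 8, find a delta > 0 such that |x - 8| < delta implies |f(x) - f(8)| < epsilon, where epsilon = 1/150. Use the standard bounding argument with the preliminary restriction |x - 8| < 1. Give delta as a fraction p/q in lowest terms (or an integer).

Factor: |x^2 - (8)^2| = |x - 8| * |x + 8|.
Impose |x - 8| < 1 first. Then |x + 8| = |(x - 8) + 2*(8)| <= |x - 8| + 2*|8| < 1 + 16 = 17.
So |x^2 - (8)^2| < delta * 17.
We need delta * 17 <= 1/150, i.e. delta <= 1/150/17 = 1/2550.
Since 1/2550 < 1, this is tighter than 1; take delta = 1/2550.
So delta = 1/2550 works.

1/2550


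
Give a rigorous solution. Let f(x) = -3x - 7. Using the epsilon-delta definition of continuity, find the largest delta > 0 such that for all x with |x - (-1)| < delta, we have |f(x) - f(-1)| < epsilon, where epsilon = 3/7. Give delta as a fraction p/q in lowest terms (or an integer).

We compute f(-1) = -3*(-1) - 7 = -4.
|f(x) - f(-1)| = |-3x - 7 - (-4)| = |-3(x - (-1))| = 3|x - (-1)|.
We need 3|x - (-1)| < 3/7, i.e. |x - (-1)| < 3/7 / 3 = 1/7.
So any delta <= 1/7 works. Conversely, if delta > 1/7, then x = -1 + 1/7 satisfies |x - (-1)| = 1/7 < delta but |f(x) - f(-1)| = 3 * 1/7 = 3/7, which is not < 3/7; so no larger delta works.
Hence the largest such delta is 1/7.

1/7


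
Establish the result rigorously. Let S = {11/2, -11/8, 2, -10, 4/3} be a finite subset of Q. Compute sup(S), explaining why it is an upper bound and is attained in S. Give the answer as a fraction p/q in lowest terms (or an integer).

S is finite, so sup(S) = max(S).
Sorted decreasing:
11/2, 2, 4/3, -11/8, -10
The extremum is 11/2.
For every x in S, x <= 11/2. And 11/2 is in S, so it is attained.
Therefore sup(S) = 11/2.

11/2


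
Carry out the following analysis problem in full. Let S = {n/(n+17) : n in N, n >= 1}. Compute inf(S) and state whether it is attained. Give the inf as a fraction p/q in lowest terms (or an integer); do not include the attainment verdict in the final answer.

Analysis:
- Values: 1/18, 2/19, 3/20, 4/21, ... strictly increasing.
- Minimum is 1/18 (n=1); inf = 1/18 (attained).
- n/(n+17) = 1 - 17/(n+17) -> 1 from below as n -> infinity, and never equals 1.
- So sup = 1 (not attained).
Conclusion: inf(S) = 1/18, attained in S.

1/18


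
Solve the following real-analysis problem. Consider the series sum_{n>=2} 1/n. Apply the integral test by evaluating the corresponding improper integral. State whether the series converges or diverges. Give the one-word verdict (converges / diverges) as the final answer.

Let f(x) = 1/x. Then f is positive, continuous, and decreasing on [2, infinity), so the integral test applies.
Compute the improper integral int_{2}^infinity f(x) dx:
  antiderivative F(x) = log(x).
  As x -> infinity, log(x) -> infinity.
  So int = infinity - log(2) = infinity. By the integral test, the series diverges.

diverges


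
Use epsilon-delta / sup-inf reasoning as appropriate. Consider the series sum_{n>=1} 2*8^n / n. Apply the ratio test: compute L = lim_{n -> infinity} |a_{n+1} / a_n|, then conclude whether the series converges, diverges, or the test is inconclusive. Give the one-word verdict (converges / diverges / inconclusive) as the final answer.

Let a_n denote the general term. Form the ratio a_{n+1}/a_n and simplify:
a_{n+1}/a_n = 8*n/(n + 1)
Take the limit as n -> infinity: L = 8.
Since L = 8 > 1 (or L = infinity), the ratio test implies the series diverges.

diverges


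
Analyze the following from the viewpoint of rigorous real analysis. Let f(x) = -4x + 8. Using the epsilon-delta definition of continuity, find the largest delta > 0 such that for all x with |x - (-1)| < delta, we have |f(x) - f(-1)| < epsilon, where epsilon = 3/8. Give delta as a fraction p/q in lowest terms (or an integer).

We compute f(-1) = -4*(-1) + 8 = 12.
|f(x) - f(-1)| = |-4x + 8 - (12)| = |-4(x - (-1))| = 4|x - (-1)|.
We need 4|x - (-1)| < 3/8, i.e. |x - (-1)| < 3/8 / 4 = 3/32.
So any delta <= 3/32 works. Conversely, if delta > 3/32, then x = -1 + 3/32 satisfies |x - (-1)| = 3/32 < delta but |f(x) - f(-1)| = 4 * 3/32 = 3/8, which is not < 3/8; so no larger delta works.
Hence the largest such delta is 3/32.

3/32


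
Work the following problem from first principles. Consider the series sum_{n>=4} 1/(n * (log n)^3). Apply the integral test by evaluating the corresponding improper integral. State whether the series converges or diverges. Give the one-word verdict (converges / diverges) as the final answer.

Let f(x) = 1/(x*log(x)^3). Then f is positive, continuous, and decreasing on [4, infinity), so the integral test applies.
Compute the improper integral int_{4}^infinity f(x) dx:
  antiderivative F(x) = -1/(2*log(x)^2).
  F(x) -> 0 as x -> infinity.  int = 0 - F(4) = 1/(2*log(4)^2) < infinity. By the integral test, the series converges.

converges


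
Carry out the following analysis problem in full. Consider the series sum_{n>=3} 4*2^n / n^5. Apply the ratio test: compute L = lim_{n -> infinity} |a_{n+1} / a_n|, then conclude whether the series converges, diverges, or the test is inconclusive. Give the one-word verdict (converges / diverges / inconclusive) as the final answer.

Let a_n denote the general term. Form the ratio a_{n+1}/a_n and simplify:
a_{n+1}/a_n = 2*n^5/(n + 1)^5
Take the limit as n -> infinity: L = 2.
Since L = 2 > 1 (or L = infinity), the ratio test implies the series diverges.

diverges


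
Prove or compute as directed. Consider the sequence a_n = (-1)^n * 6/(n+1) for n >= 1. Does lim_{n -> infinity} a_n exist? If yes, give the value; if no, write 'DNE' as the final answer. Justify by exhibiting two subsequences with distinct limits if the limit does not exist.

Examine the behaviour of a_n along subsequences.
Even-n subsequence a_{2k} = 6/(2k+1) -> 0. Odd-n subsequence a_{2k+1} = -6/(2k+2) -> 0. Both tend to 0, which suggests the limit is 0; verify directly.
|a_n - 0| = 6/(n+1) < 6/n for every n >= 1.
Given epsilon > 0, choose a positive integer N > 6/epsilon. Then for all n >= N, |a_n| < 6/n <= 6/N < epsilon.
So by the definition of the limit, lim a_n exists and equals 0.

0


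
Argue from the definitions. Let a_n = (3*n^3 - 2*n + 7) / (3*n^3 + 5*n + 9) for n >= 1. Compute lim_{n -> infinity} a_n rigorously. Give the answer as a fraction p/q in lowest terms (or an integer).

Divide numerator and denominator by n^3, the highest power:
numerator / n^3 = 3 - 2/n^2 + 7/n^3
denominator / n^3 = 3 + 5/n^2 + 9/n^3
As n -> infinity, all terms of the form c/n^k (k >= 1) tend to 0.
So numerator / n^3 -> 3 and denominator / n^3 -> 3.
Therefore lim a_n = 1.

1


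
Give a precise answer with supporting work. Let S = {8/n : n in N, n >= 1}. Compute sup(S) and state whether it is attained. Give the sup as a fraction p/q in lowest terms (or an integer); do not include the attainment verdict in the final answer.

Analysis:
- Values: 8, 4, 8/3, 2, ... strictly decreasing.
- The maximum is 8 (n=1); sup = 8 (attained).
- The set is bounded below by 0; 8/n -> 0 so 0 is the greatest lower bound.
- 0 is not in the set, so inf = 0 is not attained.
Conclusion: sup(S) = 8, attained in S.

8


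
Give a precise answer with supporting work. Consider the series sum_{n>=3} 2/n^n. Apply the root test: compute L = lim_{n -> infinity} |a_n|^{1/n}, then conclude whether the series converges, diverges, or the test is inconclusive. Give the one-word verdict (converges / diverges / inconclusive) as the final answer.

Let a_n denote the general term. Form |a_n|^(1/n) and simplify:
|a_n|^(1/n) = 2^(1/n)/n
Take the limit as n -> infinity: L = 0.
Since L = 0 < 1, the root test implies convergence.

converges


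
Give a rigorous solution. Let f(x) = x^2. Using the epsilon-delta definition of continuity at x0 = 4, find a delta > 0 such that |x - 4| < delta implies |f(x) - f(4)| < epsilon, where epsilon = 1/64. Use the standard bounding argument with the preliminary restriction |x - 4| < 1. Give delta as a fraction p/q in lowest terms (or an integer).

Factor: |x^2 - (4)^2| = |x - 4| * |x + 4|.
Impose |x - 4| < 1 first. Then |x + 4| = |(x - 4) + 2*(4)| <= |x - 4| + 2*|4| < 1 + 8 = 9.
So |x^2 - (4)^2| < delta * 9.
We need delta * 9 <= 1/64, i.e. delta <= 1/64/9 = 1/576.
Since 1/576 < 1, this is tighter than 1; take delta = 1/576.
So delta = 1/576 works.

1/576


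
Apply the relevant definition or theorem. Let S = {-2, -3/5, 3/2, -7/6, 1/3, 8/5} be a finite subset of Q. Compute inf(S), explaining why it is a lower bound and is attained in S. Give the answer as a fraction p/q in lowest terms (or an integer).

S is finite, so inf(S) = min(S).
Sorted increasing:
-2, -7/6, -3/5, 1/3, 3/2, 8/5
The extremum is -2.
For every x in S, x >= -2. And -2 is in S, so it is attained.
Therefore inf(S) = -2.

-2


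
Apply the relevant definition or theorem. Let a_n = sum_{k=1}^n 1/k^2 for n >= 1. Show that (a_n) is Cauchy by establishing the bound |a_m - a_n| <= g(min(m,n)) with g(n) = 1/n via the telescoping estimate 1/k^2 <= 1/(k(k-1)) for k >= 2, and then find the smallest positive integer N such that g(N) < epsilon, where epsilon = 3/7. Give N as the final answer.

For m > n >= 1: |a_m - a_n| = sum_{k=n+1}^m 1/k^2.
Use 1/k^2 <= 1/(k(k-1)) = 1/(k-1) - 1/k for k >= 2:
sum_{k=n+1}^m 1/k^2 <= sum_{k=n+1}^m (1/(k-1) - 1/k) = 1/n - 1/m <= 1/n.
By symmetry the same bound holds with n,m swapped, so |a_m - a_n| <= 1/min(m,n) = g(min(m,n)). Since g(n) -> 0, (a_n) is Cauchy.
Now solve g(N) < 3/7: 1/N < 3/7 <=> N > 1/(3/7) = 7/3.
The smallest integer strictly greater than 7/3 is N = 3.
Check: g(3) = 1/3 < 3/7; g(2) = 1/2 >= 3/7. So N = 3.

3


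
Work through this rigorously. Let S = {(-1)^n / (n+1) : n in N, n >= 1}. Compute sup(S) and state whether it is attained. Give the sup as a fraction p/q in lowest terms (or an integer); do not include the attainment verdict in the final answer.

Analysis:
- Values: -1/2, 1/3, -1/4, 1/5, -1/6, ...
- Positive terms (even n): 1/(2+1), 1/(4+1), ... decreasing -> max = 1/3 (n=2).
- Negative terms (odd n): -1/(1+1), -1/(3+1), ... increasing -> min = -1/2 (n=1).
- So sup = 1/3 (attained at n=2); inf = -1/2 (attained at n=1).
Conclusion: sup(S) = 1/3, attained in S.

1/3


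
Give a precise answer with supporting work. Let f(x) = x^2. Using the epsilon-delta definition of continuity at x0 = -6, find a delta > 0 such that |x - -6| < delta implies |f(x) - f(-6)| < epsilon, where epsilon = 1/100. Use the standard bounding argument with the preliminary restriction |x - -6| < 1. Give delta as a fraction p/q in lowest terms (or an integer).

Factor: |x^2 - (-6)^2| = |x - -6| * |x + -6|.
Impose |x - -6| < 1 first. Then |x + -6| = |(x - -6) + 2*(-6)| <= |x - -6| + 2*|-6| < 1 + 12 = 13.
So |x^2 - (-6)^2| < delta * 13.
We need delta * 13 <= 1/100, i.e. delta <= 1/100/13 = 1/1300.
Since 1/1300 < 1, this is tighter than 1; take delta = 1/1300.
So delta = 1/1300 works.

1/1300


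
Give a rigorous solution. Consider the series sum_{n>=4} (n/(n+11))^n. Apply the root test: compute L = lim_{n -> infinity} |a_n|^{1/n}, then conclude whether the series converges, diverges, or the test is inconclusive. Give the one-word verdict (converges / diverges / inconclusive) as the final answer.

Let a_n denote the general term. Form |a_n|^(1/n) and simplify:
|a_n|^(1/n) = n/(n + 11)
Take the limit as n -> infinity: L = 1.
Since L = 1, the root test is inconclusive. (In fact a_n = (n/(n+11))^n -> e^(-11) != 0, so the nth-term test shows divergence; but the root test itself gives no conclusion.)

inconclusive


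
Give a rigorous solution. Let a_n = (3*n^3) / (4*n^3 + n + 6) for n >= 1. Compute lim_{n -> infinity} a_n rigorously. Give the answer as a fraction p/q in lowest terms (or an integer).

Divide numerator and denominator by n^3, the highest power:
numerator / n^3 = 3
denominator / n^3 = 4 + n^(-2) + 6/n^3
As n -> infinity, all terms of the form c/n^k (k >= 1) tend to 0.
So numerator / n^3 -> 3 and denominator / n^3 -> 4.
Therefore lim a_n = 3/4.

3/4


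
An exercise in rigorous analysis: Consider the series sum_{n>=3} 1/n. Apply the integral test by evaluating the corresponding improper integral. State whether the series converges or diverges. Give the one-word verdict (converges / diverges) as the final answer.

Let f(x) = 1/x. Then f is positive, continuous, and decreasing on [3, infinity), so the integral test applies.
Compute the improper integral int_{3}^infinity f(x) dx:
  antiderivative F(x) = log(x).
  As x -> infinity, log(x) -> infinity.
  So int = infinity - log(3) = infinity. By the integral test, the series diverges.

diverges


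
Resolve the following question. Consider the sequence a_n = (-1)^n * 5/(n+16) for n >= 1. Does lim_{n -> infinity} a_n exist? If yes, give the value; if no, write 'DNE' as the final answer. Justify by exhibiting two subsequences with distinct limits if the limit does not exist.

Examine the behaviour of a_n along subsequences.
Even-n subsequence a_{2k} = 5/(2k+16) -> 0. Odd-n subsequence a_{2k+1} = -5/(2k+17) -> 0. Both tend to 0, which suggests the limit is 0; verify directly.
|a_n - 0| = 5/(n+16) < 5/n for every n >= 1.
Given epsilon > 0, choose a positive integer N > 5/epsilon. Then for all n >= N, |a_n| < 5/n <= 5/N < epsilon.
So by the definition of the limit, lim a_n exists and equals 0.

0
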